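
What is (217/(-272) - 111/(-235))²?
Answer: 432764809/4085766400 ≈ 0.10592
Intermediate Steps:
(217/(-272) - 111/(-235))² = (217*(-1/272) - 111*(-1/235))² = (-217/272 + 111/235)² = (-20803/63920)² = 432764809/4085766400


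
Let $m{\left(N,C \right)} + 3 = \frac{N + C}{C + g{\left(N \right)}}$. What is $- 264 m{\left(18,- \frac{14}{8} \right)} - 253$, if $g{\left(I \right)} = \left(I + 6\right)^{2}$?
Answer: $\frac{1220923}{2297} \approx 531.53$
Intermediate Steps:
$g{\left(I \right)} = \left(6 + I\right)^{2}$
$m{\left(N,C \right)} = -3 + \frac{C + N}{C + \left(6 + N\right)^{2}}$ ($m{\left(N,C \right)} = -3 + \frac{N + C}{C + \left(6 + N\right)^{2}} = -3 + \frac{C + N}{C + \left(6 + N\right)^{2}}$)
$- 264 m{\left(18,- \frac{14}{8} \right)} - 253 = - 264 \frac{18 - 3 \left(6 + 18\right)^{2} - 2 \left(- \frac{14}{8}\right)}{- \frac{14}{8} + \left(6 + 18\right)^{2}} - 253 = - 264 \frac{18 - 3 \cdot 24^{2} - 2 \left(\left(-14\right) \frac{1}{8}\right)}{\left(-14\right) \frac{1}{8} + 24^{2}} - 253 = - 264 \frac{18 - 1728 - - \frac{7}{2}}{- \frac{7}{4} + 576} - 253 = - 264 \frac{18 - 1728 + \frac{7}{2}}{\frac{2297}{4}} - 253 = - 264 \cdot \frac{4}{2297} \left(- \frac{3413}{2}\right) - 253 = \left(-264\right) \left(- \frac{6826}{2297}\right) - 253 = \frac{1802064}{2297} - 253 = \frac{1220923}{2297}$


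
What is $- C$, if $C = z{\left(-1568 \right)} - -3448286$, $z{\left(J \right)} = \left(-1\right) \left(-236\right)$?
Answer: $-3448522$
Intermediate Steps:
$z{\left(J \right)} = 236$
$C = 3448522$ ($C = 236 - -3448286 = 236 + 3448286 = 3448522$)
$- C = \left(-1\right) 3448522 = -3448522$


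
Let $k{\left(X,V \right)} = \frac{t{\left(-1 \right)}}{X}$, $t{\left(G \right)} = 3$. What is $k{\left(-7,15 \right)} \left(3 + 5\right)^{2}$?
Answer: $- \frac{192}{7} \approx -27.429$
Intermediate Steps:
$k{\left(X,V \right)} = \frac{3}{X}$
$k{\left(-7,15 \right)} \left(3 + 5\right)^{2} = \frac{3}{-7} \left(3 + 5\right)^{2} = 3 \left(- \frac{1}{7}\right) 8^{2} = \left(- \frac{3}{7}\right) 64 = - \frac{192}{7}$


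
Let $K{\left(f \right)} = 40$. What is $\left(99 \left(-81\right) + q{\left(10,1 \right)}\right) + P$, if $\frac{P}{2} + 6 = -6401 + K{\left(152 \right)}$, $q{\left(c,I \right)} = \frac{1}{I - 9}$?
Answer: $- \frac{166025}{8} \approx -20753.0$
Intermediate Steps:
$q{\left(c,I \right)} = \frac{1}{-9 + I}$
$P = -12734$ ($P = -12 + 2 \left(-6401 + 40\right) = -12 + 2 \left(-6361\right) = -12 - 12722 = -12734$)
$\left(99 \left(-81\right) + q{\left(10,1 \right)}\right) + P = \left(99 \left(-81\right) + \frac{1}{-9 + 1}\right) - 12734 = \left(-8019 + \frac{1}{-8}\right) - 12734 = \left(-8019 - \frac{1}{8}\right) - 12734 = - \frac{64153}{8} - 12734 = - \frac{166025}{8}$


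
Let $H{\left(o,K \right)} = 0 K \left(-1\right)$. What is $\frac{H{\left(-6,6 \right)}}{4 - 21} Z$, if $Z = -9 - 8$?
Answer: $0$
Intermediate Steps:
$H{\left(o,K \right)} = 0$ ($H{\left(o,K \right)} = 0 \left(-1\right) = 0$)
$Z = -17$
$\frac{H{\left(-6,6 \right)}}{4 - 21} Z = \frac{1}{4 - 21} \cdot 0 \left(-17\right) = \frac{1}{-17} \cdot 0 \left(-17\right) = \left(- \frac{1}{17}\right) 0 \left(-17\right) = 0 \left(-17\right) = 0$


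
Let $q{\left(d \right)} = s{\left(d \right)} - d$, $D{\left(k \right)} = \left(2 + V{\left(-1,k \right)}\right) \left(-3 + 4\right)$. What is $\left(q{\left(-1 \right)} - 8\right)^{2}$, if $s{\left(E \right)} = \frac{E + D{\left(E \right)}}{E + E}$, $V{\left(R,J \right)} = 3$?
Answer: $81$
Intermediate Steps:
$D{\left(k \right)} = 5$ ($D{\left(k \right)} = \left(2 + 3\right) \left(-3 + 4\right) = 5 \cdot 1 = 5$)
$s{\left(E \right)} = \frac{5 + E}{2 E}$ ($s{\left(E \right)} = \frac{E + 5}{E + E} = \frac{5 + E}{2 E}$)
$q{\left(d \right)} = - d + \frac{5 + d}{2 d}$ ($q{\left(d \right)} = \frac{5 + d}{2 d} - d = - d + \frac{5 + d}{2 d}$)
$\left(q{\left(-1 \right)} - 8\right)^{2} = \left(\left(\frac{1}{2} - -1 + \frac{5}{2 \left(-1\right)}\right) - 8\right)^{2} = \left(\left(\frac{1}{2} + 1 + \frac{5}{2} \left(-1\right)\right) - 8\right)^{2} = \left(\left(\frac{1}{2} + 1 - \frac{5}{2}\right) - 8\right)^{2} = \left(-1 - 8\right)^{2} = \left(-9\right)^{2} = 81$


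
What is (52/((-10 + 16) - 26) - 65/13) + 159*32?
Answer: 25402/5 ≈ 5080.4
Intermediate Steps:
(52/((-10 + 16) - 26) - 65/13) + 159*32 = (52/(6 - 26) - 65*1/13) + 5088 = (52/(-20) - 5) + 5088 = (52*(-1/20) - 5) + 5088 = (-13/5 - 5) + 5088 = -38/5 + 5088 = 25402/5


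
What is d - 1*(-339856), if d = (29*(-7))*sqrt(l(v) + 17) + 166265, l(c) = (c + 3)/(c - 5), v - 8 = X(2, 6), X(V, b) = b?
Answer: 506121 - 203*sqrt(170)/3 ≈ 5.0524e+5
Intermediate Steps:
v = 14 (v = 8 + 6 = 14)
l(c) = (3 + c)/(-5 + c)
d = 166265 - 203*sqrt(170)/3 (d = (29*(-7))*sqrt((3 + 14)/(-5 + 14) + 17) + 166265 = -203*sqrt(17/9 + 17) + 166265 = -203*sqrt(170)/3 + 166265 = 166265 - 203*sqrt(170)/3 ≈ 1.6538e+5)
d - 1*(-339856) = (166265 - 203*sqrt(170)/3) - 1*(-339856) = (166265 - 203*sqrt(170)/3) + 339856 = 506121 - 203*sqrt(170)/3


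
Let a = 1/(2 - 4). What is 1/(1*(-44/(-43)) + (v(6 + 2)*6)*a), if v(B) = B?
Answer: -43/988 ≈ -0.043522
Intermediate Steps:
a = -1/2 (a = 1/(-2) = -1/2 ≈ -0.50000)
1/(1*(-44/(-43)) + (v(6 + 2)*6)*a) = 1/(1*(-44/(-43)) + ((6 + 2)*6)*(-1/2)) = 1/(1*(-44*(-1/43)) + (8*6)*(-1/2)) = 1/(1*(44/43) + 48*(-1/2)) = 1/(44/43 - 24) = 1/(-988/43) = -43/988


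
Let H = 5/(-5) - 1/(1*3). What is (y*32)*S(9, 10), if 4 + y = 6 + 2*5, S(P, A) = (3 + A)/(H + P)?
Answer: 14976/23 ≈ 651.13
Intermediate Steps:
H = -4/3 (H = 5*(-⅕) - 1/3 = -1 - 1*⅓ = -1 - ⅓ = -4/3 ≈ -1.3333)
S(P, A) = (3 + A)/(-4/3 + P)
y = 12 (y = -4 + (6 + 2*5) = -4 + (6 + 10) = -4 + 16 = 12)
(y*32)*S(9, 10) = (12*32)*(3*(3 + 10)/(-4 + 3*9)) = 384*(3*13/(-4 + 27)) = 384*(3*13/23) = 384*(3*(1/23)*13) = 384*(39/23) = 14976/23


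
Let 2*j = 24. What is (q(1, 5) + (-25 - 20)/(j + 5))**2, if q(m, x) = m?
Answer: 784/289 ≈ 2.7128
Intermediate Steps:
j = 12 (j = (1/2)*24 = 12)
(q(1, 5) + (-25 - 20)/(j + 5))**2 = (1 + (-25 - 20)/(12 + 5))**2 = (1 - 45/17)**2 = (-28/17)**2 = 784/289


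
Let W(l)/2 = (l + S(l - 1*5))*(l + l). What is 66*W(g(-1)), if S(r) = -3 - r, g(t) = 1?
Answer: 528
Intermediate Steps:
W(l) = 8*l (W(l) = 2*((l + (-3 - (l - 1*5)))*(l + l)) = 2*((l + (-3 - (l - 5)))*(2*l)) = 2*((l + (-3 - (-5 + l)))*(2*l)) = 2*((l + (-3 + (5 - l)))*(2*l)) = 2*((l + (2 - l))*(2*l)) = 2*(2*(2*l)) = 2*(4*l) = 8*l)
66*W(g(-1)) = 66*(8*1) = 66*8 = 528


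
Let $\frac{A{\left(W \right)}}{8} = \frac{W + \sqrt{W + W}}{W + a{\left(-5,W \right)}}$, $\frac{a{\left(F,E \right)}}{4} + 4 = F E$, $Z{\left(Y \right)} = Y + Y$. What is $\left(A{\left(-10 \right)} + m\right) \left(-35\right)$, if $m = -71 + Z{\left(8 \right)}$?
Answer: $\frac{168875}{87} - \frac{280 i \sqrt{5}}{87} \approx 1941.1 - 7.1965 i$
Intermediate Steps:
$Z{\left(Y \right)} = 2 Y$
$a{\left(F,E \right)} = -16 + 4 E F$ ($a{\left(F,E \right)} = -16 + 4 F E = -16 + 4 E F$)
$m = -55$ ($m = -71 + 2 \cdot 8 = -71 + 16 = -55$)
$A{\left(W \right)} = \frac{8 \left(W + \sqrt{2} \sqrt{W}\right)}{-16 - 19 W}$ ($A{\left(W \right)} = 8 \frac{W + \sqrt{W + W}}{W + \left(-16 + 4 W \left(-5\right)\right)} = 8 \frac{W + \sqrt{2 W}}{W - \left(16 + 20 W\right)} = 8 \frac{W + \sqrt{2} \sqrt{W}}{-16 - 19 W} = \frac{8 \left(W + \sqrt{2} \sqrt{W}\right)}{-16 - 19 W}$)
$\left(A{\left(-10 \right)} + m\right) \left(-35\right) = \left(\frac{8 \left(-10 + \sqrt{2} \sqrt{-10}\right)}{-16 - -190} - 55\right) \left(-35\right) = \left(\frac{8 \left(-10 + \sqrt{2} i \sqrt{10}\right)}{-16 + 190} - 55\right) \left(-35\right) = \left(\frac{8 \left(-10 + 2 i \sqrt{5}\right)}{174} - 55\right) \left(-35\right) = \left(8 \cdot \frac{1}{174} \left(-10 + 2 i \sqrt{5}\right) - 55\right) \left(-35\right) = \left(\left(- \frac{40}{87} + \frac{8 i \sqrt{5}}{87}\right) - 55\right) \left(-35\right) = \left(- \frac{4825}{87} + \frac{8 i \sqrt{5}}{87}\right) \left(-35\right) = \frac{168875}{87} - \frac{280 i \sqrt{5}}{87}$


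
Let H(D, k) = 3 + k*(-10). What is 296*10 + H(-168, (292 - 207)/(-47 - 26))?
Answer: 217149/73 ≈ 2974.6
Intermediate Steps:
H(D, k) = 3 - 10*k
296*10 + H(-168, (292 - 207)/(-47 - 26)) = 296*10 + (3 - 10*(292 - 207)/(-47 - 26)) = 2960 + (3 - 850/(-73)) = 2960 + (3 - 850*(-1)/73) = 2960 + (3 - 10*(-85/73)) = 2960 + (3 + 850/73) = 2960 + 1069/73 = 217149/73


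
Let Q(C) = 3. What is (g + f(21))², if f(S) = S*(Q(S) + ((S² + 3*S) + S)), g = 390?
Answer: 131744484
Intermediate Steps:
f(S) = S*(3 + S² + 4*S) (f(S) = S*(3 + ((S² + 3*S) + S)) = S*(3 + (S² + 4*S)) = S*(3 + S² + 4*S))
(g + f(21))² = (390 + 21*(3 + 21² + 4*21))² = (390 + 21*(3 + 441 + 84))² = (390 + 21*528)² = (390 + 11088)² = 11478² = 131744484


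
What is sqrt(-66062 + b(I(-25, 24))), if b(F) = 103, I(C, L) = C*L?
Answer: I*sqrt(65959) ≈ 256.82*I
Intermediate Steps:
sqrt(-66062 + b(I(-25, 24))) = sqrt(-66062 + 103) = sqrt(-65959) = I*sqrt(65959)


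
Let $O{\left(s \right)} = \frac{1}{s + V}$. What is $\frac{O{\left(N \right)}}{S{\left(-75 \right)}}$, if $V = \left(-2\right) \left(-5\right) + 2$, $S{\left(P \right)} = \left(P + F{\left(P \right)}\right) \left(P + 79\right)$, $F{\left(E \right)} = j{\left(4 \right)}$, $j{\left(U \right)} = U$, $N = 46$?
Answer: $- \frac{1}{16472} \approx -6.0709 \cdot 10^{-5}$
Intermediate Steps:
$F{\left(E \right)} = 4$
$S{\left(P \right)} = \left(4 + P\right) \left(79 + P\right)$ ($S{\left(P \right)} = \left(P + 4\right) \left(P + 79\right) = \left(4 + P\right) \left(79 + P\right)$)
$V = 12$ ($V = 10 + 2 = 12$)
$O{\left(s \right)} = \frac{1}{12 + s}$ ($O{\left(s \right)} = \frac{1}{s + 12} = \frac{1}{12 + s}$)
$\frac{O{\left(N \right)}}{S{\left(-75 \right)}} = \frac{1}{\left(12 + 46\right) \left(316 + \left(-75\right)^{2} + 83 \left(-75\right)\right)} = \frac{1}{58 \left(316 + 5625 - 6225\right)} = \frac{1}{58 \left(-284\right)} = \frac{1}{58} \left(- \frac{1}{284}\right) = - \frac{1}{16472}$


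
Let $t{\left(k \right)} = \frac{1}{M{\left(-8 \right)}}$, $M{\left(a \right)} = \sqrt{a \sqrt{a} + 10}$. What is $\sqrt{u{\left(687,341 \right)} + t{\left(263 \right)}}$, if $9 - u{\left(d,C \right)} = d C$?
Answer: $\sqrt{-234258 + \frac{1}{\sqrt{10 - 16 i \sqrt{2}}}} \approx 0.0001 + 484.0 i$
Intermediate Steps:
$M{\left(a \right)} = \sqrt{10 + a^{\frac{3}{2}}}$ ($M{\left(a \right)} = \sqrt{a^{\frac{3}{2}} + 10} = \sqrt{10 + a^{\frac{3}{2}}}$)
$u{\left(d,C \right)} = 9 - C d$ ($u{\left(d,C \right)} = 9 - d C = 9 - C d$)
$t{\left(k \right)} = \frac{1}{\sqrt{10 - 16 i \sqrt{2}}}$ ($t{\left(k \right)} = \frac{1}{\sqrt{10 + \left(-8\right)^{\frac{3}{2}}}} = \frac{1}{\sqrt{10 - 16 i \sqrt{2}}}$)
$\sqrt{u{\left(687,341 \right)} + t{\left(263 \right)}} = \sqrt{\left(9 - 341 \cdot 687\right) + \frac{\sqrt{2}}{2 \sqrt{5 - 8 i \sqrt{2}}}} = \sqrt{\left(9 - 234267\right) + \frac{\sqrt{2}}{2 \sqrt{5 - 8 i \sqrt{2}}}} = \sqrt{-234258 + \frac{\sqrt{2}}{2 \sqrt{5 - 8 i \sqrt{2}}}}$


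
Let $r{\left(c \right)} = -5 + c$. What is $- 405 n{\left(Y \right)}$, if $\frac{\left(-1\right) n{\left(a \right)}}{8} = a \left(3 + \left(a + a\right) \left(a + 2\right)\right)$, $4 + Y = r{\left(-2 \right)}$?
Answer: $-7163640$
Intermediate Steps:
$Y = -11$ ($Y = -4 - 7 = -11$)
$n{\left(a \right)} = - 8 a \left(3 + 2 a \left(2 + a\right)\right)$ ($n{\left(a \right)} = - 8 a \left(3 + \left(a + a\right) \left(a + 2\right)\right) = - 8 a \left(3 + 2 a \left(2 + a\right)\right)$)
$- 405 n{\left(Y \right)} = - 405 \left(\left(-8\right) \left(-11\right) \left(3 + 2 \left(-11\right)^{2} + 4 \left(-11\right)\right)\right) = - 405 \left(\left(-8\right) \left(-11\right) \left(3 + 2 \cdot 121 - 44\right)\right) = - 405 \left(\left(-8\right) \left(-11\right) \left(3 + 242 - 44\right)\right) = - 405 \left(\left(-8\right) \left(-11\right) 201\right) = \left(-405\right) 17688 = -7163640$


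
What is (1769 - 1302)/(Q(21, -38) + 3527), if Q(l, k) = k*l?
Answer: 467/2729 ≈ 0.17112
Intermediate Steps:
(1769 - 1302)/(Q(21, -38) + 3527) = (1769 - 1302)/(-38*21 + 3527) = 467/(-798 + 3527) = 467/2729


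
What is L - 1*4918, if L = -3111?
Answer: -8029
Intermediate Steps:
L - 1*4918 = -3111 - 1*4918 = -3111 - 4918 = -8029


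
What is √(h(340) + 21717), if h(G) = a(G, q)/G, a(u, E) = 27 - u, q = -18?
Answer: 7*√12808055/170 ≈ 147.36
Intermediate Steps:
h(G) = (27 - G)/G
√(h(340) + 21717) = √((27 - 1*340)/340 + 21717) = √((27 - 340)/340 + 21717) = √((1/340)*(-313) + 21717) = √(-313/340 + 21717) = √(7383467/340) = 7*√12808055/170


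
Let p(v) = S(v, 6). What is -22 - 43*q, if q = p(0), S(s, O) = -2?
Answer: 64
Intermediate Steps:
p(v) = -2
q = -2
-22 - 43*q = -22 - 43*(-2) = -22 + 86 = 64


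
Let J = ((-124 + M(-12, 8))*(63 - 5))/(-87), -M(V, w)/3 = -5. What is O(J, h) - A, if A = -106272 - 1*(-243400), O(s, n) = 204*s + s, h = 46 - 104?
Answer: -366694/3 ≈ -1.2223e+5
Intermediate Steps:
M(V, w) = 15 (M(V, w) = -3*(-5) = 15)
h = -58
J = 218/3 (J = ((-124 + 15)*(63 - 5))/(-87) = -109*58*(-1/87) = -6322*(-1/87) = 218/3 ≈ 72.667)
O(s, n) = 205*s
A = 137128 (A = -106272 + 243400 = 137128)
O(J, h) - A = 205*(218/3) - 1*137128 = 44690/3 - 137128 = -366694/3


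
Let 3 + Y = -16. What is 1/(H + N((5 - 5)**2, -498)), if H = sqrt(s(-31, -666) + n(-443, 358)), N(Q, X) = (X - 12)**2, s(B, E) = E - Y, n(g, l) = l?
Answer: 900/234090001 - I/3979530017 ≈ 3.8447e-6 - 2.5129e-10*I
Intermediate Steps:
Y = -19 (Y = -3 - 16 = -19)
s(B, E) = 19 + E (s(B, E) = E - 1*(-19) = E + 19 = 19 + E)
N(Q, X) = (-12 + X)**2
H = 17*I (H = sqrt((19 - 666) + 358) = sqrt(-647 + 358) = sqrt(-289) = 17*I ≈ 17.0*I)
1/(H + N((5 - 5)**2, -498)) = 1/(17*I + (-12 - 498)**2) = 1/(17*I + (-510)**2) = 1/(17*I + 260100) = 1/(260100 + 17*I) = (260100 - 17*I)/67652010289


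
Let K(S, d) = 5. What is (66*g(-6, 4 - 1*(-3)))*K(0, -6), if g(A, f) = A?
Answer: -1980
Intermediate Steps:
(66*g(-6, 4 - 1*(-3)))*K(0, -6) = (66*(-6))*5 = -396*5 = -1980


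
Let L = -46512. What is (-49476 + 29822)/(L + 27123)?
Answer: 19654/19389 ≈ 1.0137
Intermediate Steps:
(-49476 + 29822)/(L + 27123) = (-49476 + 29822)/(-46512 + 27123) = -19654/(-19389) = -19654*(-1/19389) = 19654/19389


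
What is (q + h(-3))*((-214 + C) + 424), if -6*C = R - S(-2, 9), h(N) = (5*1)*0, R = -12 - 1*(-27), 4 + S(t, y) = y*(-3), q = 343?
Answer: 208201/3 ≈ 69400.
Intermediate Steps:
S(t, y) = -4 - 3*y (S(t, y) = -4 + y*(-3) = -4 - 3*y)
R = 15 (R = -12 + 27 = 15)
h(N) = 0 (h(N) = 5*0 = 0)
C = -23/3 (C = -(15 - (-4 - 3*9))/6 = -(15 - (-4 - 27))/6 = -(15 - 1*(-31))/6 = -(15 + 31)/6 = -1/6*46 = -23/3 ≈ -7.6667)
(q + h(-3))*((-214 + C) + 424) = (343 + 0)*((-214 - 23/3) + 424) = 343*(-665/3 + 424) = 343*(607/3) = 208201/3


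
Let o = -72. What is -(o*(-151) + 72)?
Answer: -10944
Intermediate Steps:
-(o*(-151) + 72) = -(-72*(-151) + 72) = -(10872 + 72) = -1*10944 = -10944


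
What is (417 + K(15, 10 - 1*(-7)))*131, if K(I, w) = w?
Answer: 56854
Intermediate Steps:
(417 + K(15, 10 - 1*(-7)))*131 = (417 + (10 - 1*(-7)))*131 = (417 + (10 + 7))*131 = (417 + 17)*131 = 434*131 = 56854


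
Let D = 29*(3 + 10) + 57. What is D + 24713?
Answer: 25147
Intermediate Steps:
D = 434 (D = 29*13 + 57 = 377 + 57 = 434)
D + 24713 = 434 + 24713 = 25147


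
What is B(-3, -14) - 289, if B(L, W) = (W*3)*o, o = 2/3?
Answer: -317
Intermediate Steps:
o = ⅔ (o = 2*(⅓) = ⅔ ≈ 0.66667)
B(L, W) = 2*W (B(L, W) = (W*3)*(⅔) = (3*W)*(⅔) = 2*W)
B(-3, -14) - 289 = 2*(-14) - 289 = -28 - 289 = -317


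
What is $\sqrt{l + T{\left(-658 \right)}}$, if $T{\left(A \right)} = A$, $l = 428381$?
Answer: $\sqrt{427723} \approx 654.0$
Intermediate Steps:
$\sqrt{l + T{\left(-658 \right)}} = \sqrt{428381 - 658} = \sqrt{427723}$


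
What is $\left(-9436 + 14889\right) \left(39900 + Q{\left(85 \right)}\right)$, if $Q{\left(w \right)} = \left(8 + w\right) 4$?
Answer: $219603216$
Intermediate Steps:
$Q{\left(w \right)} = 32 + 4 w$
$\left(-9436 + 14889\right) \left(39900 + Q{\left(85 \right)}\right) = \left(-9436 + 14889\right) \left(39900 + \left(32 + 4 \cdot 85\right)\right) = 5453 \left(39900 + \left(32 + 340\right)\right) = 5453 \left(39900 + 372\right) = 5453 \cdot 40272 = 219603216$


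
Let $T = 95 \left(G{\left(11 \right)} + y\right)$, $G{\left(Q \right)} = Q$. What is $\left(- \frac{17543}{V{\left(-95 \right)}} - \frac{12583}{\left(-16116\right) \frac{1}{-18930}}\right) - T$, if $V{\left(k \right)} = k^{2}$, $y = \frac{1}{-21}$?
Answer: $- \frac{8054680809583}{509064150} \approx -15823.0$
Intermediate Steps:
$y = - \frac{1}{21} \approx -0.047619$
$T = \frac{21850}{21}$ ($T = 95 \left(11 - \frac{1}{21}\right) = 95 \cdot \frac{230}{21} = \frac{21850}{21} \approx 1040.5$)
$\left(- \frac{17543}{V{\left(-95 \right)}} - \frac{12583}{\left(-16116\right) \frac{1}{-18930}}\right) - T = \left(- \frac{17543}{\left(-95\right)^{2}} - \frac{12583}{\left(-16116\right) \frac{1}{-18930}}\right) - \frac{21850}{21} = \left(- \frac{17543}{9025} - \frac{12583}{\left(-16116\right) \left(- \frac{1}{18930}\right)}\right) - \frac{21850}{21} = \left(\left(-17543\right) \frac{1}{9025} - \frac{12583}{\frac{2686}{3155}}\right) - \frac{21850}{21} = \left(- \frac{17543}{9025} - \frac{39699365}{2686}\right) - \frac{21850}{21} = - \frac{358333889623}{24241150} - \frac{21850}{21} = - \frac{8054680809583}{509064150}$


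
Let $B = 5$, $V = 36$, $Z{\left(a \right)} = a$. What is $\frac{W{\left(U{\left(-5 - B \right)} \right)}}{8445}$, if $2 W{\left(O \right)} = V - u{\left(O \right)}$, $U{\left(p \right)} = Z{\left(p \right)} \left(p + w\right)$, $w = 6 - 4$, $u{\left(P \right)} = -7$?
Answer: $\frac{43}{16890} \approx 0.0025459$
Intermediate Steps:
$w = 2$
$U{\left(p \right)} = p \left(2 + p\right)$ ($U{\left(p \right)} = p \left(p + 2\right) = p \left(2 + p\right)$)
$W{\left(O \right)} = \frac{43}{2}$ ($W{\left(O \right)} = \frac{36 - -7}{2} = \frac{36 + 7}{2} = \frac{1}{2} \cdot 43 = \frac{43}{2}$)
$\frac{W{\left(U{\left(-5 - B \right)} \right)}}{8445} = \frac{43}{2 \cdot 8445} = \frac{43}{2} \cdot \frac{1}{8445} = \frac{43}{16890}$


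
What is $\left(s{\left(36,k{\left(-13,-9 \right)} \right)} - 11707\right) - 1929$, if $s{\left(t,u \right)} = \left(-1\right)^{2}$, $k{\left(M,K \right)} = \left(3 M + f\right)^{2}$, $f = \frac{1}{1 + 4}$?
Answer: $-13635$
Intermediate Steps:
$f = \frac{1}{5} \approx 0.2$
$k{\left(M,K \right)} = \left(\frac{1}{5} + 3 M\right)^{2}$ ($k{\left(M,K \right)} = \left(3 M + \frac{1}{5}\right)^{2} = \left(\frac{1}{5} + 3 M\right)^{2}$)
$s{\left(t,u \right)} = 1$
$\left(s{\left(36,k{\left(-13,-9 \right)} \right)} - 11707\right) - 1929 = \left(1 - 11707\right) - 1929 = -11706 - 1929 = -13635$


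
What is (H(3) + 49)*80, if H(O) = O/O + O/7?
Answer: 28240/7 ≈ 4034.3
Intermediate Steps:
H(O) = 1 + O/7 (H(O) = 1 + O*(⅐) = 1 + O/7)
(H(3) + 49)*80 = ((1 + (⅐)*3) + 49)*80 = ((1 + 3/7) + 49)*80 = (10/7 + 49)*80 = (353/7)*80 = 28240/7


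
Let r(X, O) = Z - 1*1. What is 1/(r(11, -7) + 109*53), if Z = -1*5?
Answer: 1/5771 ≈ 0.00017328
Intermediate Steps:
Z = -5
r(X, O) = -6 (r(X, O) = -5 - 1*1 = -5 - 1 = -6)
1/(r(11, -7) + 109*53) = 1/(-6 + 109*53) = 1/(-6 + 5777) = 1/5771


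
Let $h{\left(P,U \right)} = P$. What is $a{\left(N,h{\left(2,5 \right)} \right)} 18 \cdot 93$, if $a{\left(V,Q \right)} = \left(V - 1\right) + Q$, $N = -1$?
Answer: $0$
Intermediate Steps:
$a{\left(V,Q \right)} = -1 + Q + V$ ($a{\left(V,Q \right)} = \left(-1 + V\right) + Q = -1 + Q + V$)
$a{\left(N,h{\left(2,5 \right)} \right)} 18 \cdot 93 = \left(-1 + 2 - 1\right) 18 \cdot 93 = 0 \cdot 18 \cdot 93 = 0 \cdot 93 = 0$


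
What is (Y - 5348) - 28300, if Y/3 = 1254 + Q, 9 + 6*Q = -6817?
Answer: -33299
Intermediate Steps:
Q = -3413/3 (Q = -3/2 + (⅙)*(-6817) = -3/2 - 6817/6 = -3413/3 ≈ -1137.7)
Y = 349 (Y = 3*(1254 - 3413/3) = 3*(349/3) = 349)
(Y - 5348) - 28300 = (349 - 5348) - 28300 = -4999 - 28300 = -33299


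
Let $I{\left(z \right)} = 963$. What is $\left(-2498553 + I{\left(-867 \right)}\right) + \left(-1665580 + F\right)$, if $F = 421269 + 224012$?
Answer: $-3517889$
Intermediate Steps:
$F = 645281$
$\left(-2498553 + I{\left(-867 \right)}\right) + \left(-1665580 + F\right) = \left(-2498553 + 963\right) + \left(-1665580 + 645281\right) = -2497590 - 1020299 = -3517889$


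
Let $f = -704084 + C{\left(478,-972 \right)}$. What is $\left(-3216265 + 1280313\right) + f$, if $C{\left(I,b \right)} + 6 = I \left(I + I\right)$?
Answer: $-2183074$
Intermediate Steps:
$C{\left(I,b \right)} = -6 + 2 I^{2}$ ($C{\left(I,b \right)} = -6 + I \left(I + I\right) = -6 + I 2 I = -6 + 2 I^{2}$)
$f = -247122$ ($f = -704084 - \left(6 - 2 \cdot 478^{2}\right) = -704084 + \left(-6 + 2 \cdot 228484\right) = -704084 + \left(-6 + 456968\right) = -704084 + 456962 = -247122$)
$\left(-3216265 + 1280313\right) + f = \left(-3216265 + 1280313\right) - 247122 = -1935952 - 247122 = -2183074$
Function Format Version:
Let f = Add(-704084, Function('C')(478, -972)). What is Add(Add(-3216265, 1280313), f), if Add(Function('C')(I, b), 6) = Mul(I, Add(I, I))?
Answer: -2183074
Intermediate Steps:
Function('C')(I, b) = Add(-6, Mul(2, Pow(I, 2))) (Function('C')(I, b) = Add(-6, Mul(I, Add(I, I))) = Add(-6, Mul(I, Mul(2, I))) = Add(-6, Mul(2, Pow(I, 2))))
f = -247122 (f = Add(-704084, Add(-6, Mul(2, Pow(478, 2)))) = Add(-704084, Add(-6, Mul(2, 228484))) = Add(-704084, Add(-6, 456968)) = Add(-704084, 456962) = -247122)
Add(Add(-3216265, 1280313), f) = Add(Add(-3216265, 1280313), -247122) = Add(-1935952, -247122) = -2183074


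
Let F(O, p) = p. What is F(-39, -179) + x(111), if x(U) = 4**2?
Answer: -163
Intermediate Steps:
x(U) = 16
F(-39, -179) + x(111) = -179 + 16 = -163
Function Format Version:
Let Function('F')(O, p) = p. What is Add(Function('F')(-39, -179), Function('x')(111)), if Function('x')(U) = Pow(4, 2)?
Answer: -163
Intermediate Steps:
Function('x')(U) = 16
Add(Function('F')(-39, -179), Function('x')(111)) = Add(-179, 16) = -163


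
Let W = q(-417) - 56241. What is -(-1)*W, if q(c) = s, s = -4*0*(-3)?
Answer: -56241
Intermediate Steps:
s = 0 (s = 0*(-3) = 0)
q(c) = 0
W = -56241 (W = 0 - 56241 = -56241)
-(-1)*W = -(-1)*(-56241) = -1*56241 = -56241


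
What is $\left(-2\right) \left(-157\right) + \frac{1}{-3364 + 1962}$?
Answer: $\frac{440227}{1402} \approx 314.0$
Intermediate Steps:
$\left(-2\right) \left(-157\right) + \frac{1}{-3364 + 1962} = 314 + \frac{1}{-1402} = 314 - \frac{1}{1402} = \frac{440227}{1402}$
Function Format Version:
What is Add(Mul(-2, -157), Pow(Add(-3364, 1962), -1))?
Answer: Rational(440227, 1402) ≈ 314.00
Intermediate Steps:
Add(Mul(-2, -157), Pow(Add(-3364, 1962), -1)) = Add(314, Pow(-1402, -1)) = Add(314, Rational(-1, 1402)) = Rational(440227, 1402)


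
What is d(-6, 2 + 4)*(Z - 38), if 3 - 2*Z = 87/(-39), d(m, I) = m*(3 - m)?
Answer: 24840/13 ≈ 1910.8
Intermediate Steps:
Z = 34/13 (Z = 3/2 - 87/(2*(-39)) = 3/2 - 87*(-1)/(2*39) = 3/2 - ½*(-29/13) = 3/2 + 29/26 = 34/13 ≈ 2.6154)
d(-6, 2 + 4)*(Z - 38) = (-6*(3 - 1*(-6)))*(34/13 - 38) = -6*(3 + 6)*(-460/13) = -6*9*(-460/13) = -54*(-460/13) = 24840/13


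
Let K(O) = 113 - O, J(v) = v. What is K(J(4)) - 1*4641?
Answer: -4532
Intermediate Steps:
K(J(4)) - 1*4641 = (113 - 1*4) - 1*4641 = (113 - 4) - 4641 = 109 - 4641 = -4532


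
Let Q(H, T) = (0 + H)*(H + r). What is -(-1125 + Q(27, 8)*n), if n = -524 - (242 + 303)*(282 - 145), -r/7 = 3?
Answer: 12181743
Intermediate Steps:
r = -21 (r = -7*3 = -21)
Q(H, T) = H*(-21 + H) (Q(H, T) = (0 + H)*(H - 21) = H*(-21 + H))
n = -75189 (n = -524 - 545*137 = -524 - 1*74665 = -524 - 74665 = -75189)
-(-1125 + Q(27, 8)*n) = -(-1125 + (27*(-21 + 27))*(-75189)) = -(-1125 + (27*6)*(-75189)) = -(-1125 + 162*(-75189)) = -(-1125 - 12180618) = -1*(-12181743) = 12181743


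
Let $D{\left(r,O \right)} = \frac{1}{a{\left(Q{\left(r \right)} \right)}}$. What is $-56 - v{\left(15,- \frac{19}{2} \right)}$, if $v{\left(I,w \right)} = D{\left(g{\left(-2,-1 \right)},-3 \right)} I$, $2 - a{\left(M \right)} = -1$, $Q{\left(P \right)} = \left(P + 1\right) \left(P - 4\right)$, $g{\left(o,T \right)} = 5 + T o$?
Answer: $-61$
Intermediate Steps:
$Q{\left(P \right)} = \left(1 + P\right) \left(-4 + P\right)$
$a{\left(M \right)} = 3$ ($a{\left(M \right)} = 2 - -1 = 2 + 1 = 3$)
$D{\left(r,O \right)} = \frac{1}{3}$
$v{\left(I,w \right)} = \frac{I}{3}$
$-56 - v{\left(15,- \frac{19}{2} \right)} = -56 - \frac{1}{3} \cdot 15 = -56 - 5 = -61$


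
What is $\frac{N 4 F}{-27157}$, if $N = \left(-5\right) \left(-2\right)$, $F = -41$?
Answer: $\frac{1640}{27157} \approx 0.06039$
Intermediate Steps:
$N = 10$
$\frac{N 4 F}{-27157} = \frac{10 \cdot 4 \left(-41\right)}{-27157} = 40 \left(-41\right) \left(- \frac{1}{27157}\right) = \left(-1640\right) \left(- \frac{1}{27157}\right) = \frac{1640}{27157}$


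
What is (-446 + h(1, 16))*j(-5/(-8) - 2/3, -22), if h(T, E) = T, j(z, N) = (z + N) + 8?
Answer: 149965/24 ≈ 6248.5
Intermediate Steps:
j(z, N) = 8 + N + z (j(z, N) = (N + z) + 8 = 8 + N + z)
(-446 + h(1, 16))*j(-5/(-8) - 2/3, -22) = (-446 + 1)*(8 - 22 + (-5/(-8) - 2/3)) = -445*(8 - 22 + (-5*(-⅛) - 2*⅓)) = -445*(8 - 22 + (5/8 - ⅔)) = -445*(8 - 22 - 1/24) = -445*(-337/24) = 149965/24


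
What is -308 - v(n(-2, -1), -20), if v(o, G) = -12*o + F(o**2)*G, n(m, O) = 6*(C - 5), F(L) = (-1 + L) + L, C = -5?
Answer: 142952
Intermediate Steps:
F(L) = -1 + 2*L
n(m, O) = -60 (n(m, O) = 6*(-5 - 5) = 6*(-10) = -60)
v(o, G) = -12*o + G*(-1 + 2*o**2) (v(o, G) = -12*o + (-1 + 2*o**2)*G = -12*o + G*(-1 + 2*o**2))
-308 - v(n(-2, -1), -20) = -308 - (-12*(-60) - 20*(-1 + 2*(-60)**2)) = -308 - (720 - 20*(-1 + 2*3600)) = -308 - (720 - 20*(-1 + 7200)) = -308 - (720 - 20*7199) = -308 - (720 - 143980) = -308 - 1*(-143260) = -308 + 143260 = 142952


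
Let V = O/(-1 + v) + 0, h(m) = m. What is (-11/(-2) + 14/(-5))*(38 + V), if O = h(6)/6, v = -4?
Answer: 5103/50 ≈ 102.06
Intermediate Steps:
O = 1 (O = 6/6 = 6*(⅙) = 1)
V = -⅕ (V = 1/(-1 - 4) + 0 = 1/(-5) + 0 = 1*(-⅕) + 0 = -⅕ + 0 = -⅕ ≈ -0.20000)
(-11/(-2) + 14/(-5))*(38 + V) = (-11/(-2) + 14/(-5))*(38 - ⅕) = (-11*(-½) + 14*(-⅕))*(189/5) = (11/2 - 14/5)*(189/5) = (27/10)*(189/5) = 5103/50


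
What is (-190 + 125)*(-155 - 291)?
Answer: 28990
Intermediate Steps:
(-190 + 125)*(-155 - 291) = -65*(-446) = 28990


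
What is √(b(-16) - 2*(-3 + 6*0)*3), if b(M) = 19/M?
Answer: √269/4 ≈ 4.1003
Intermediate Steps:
√(b(-16) - 2*(-3 + 6*0)*3) = √(19/(-16) - 2*(-3 + 6*0)*3) = √(19*(-1/16) - 2*(-3 + 0)*3) = √(-19/16 - (-6)*3) = √(-19/16 - 2*(-9)) = √(-19/16 + 18) = √(269/16) = √269/4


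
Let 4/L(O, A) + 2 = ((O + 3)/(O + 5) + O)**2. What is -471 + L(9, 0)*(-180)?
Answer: -2231553/4663 ≈ -478.57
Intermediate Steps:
L(O, A) = 4/(-2 + (O + (3 + O)/(5 + O))**2) (L(O, A) = 4/(-2 + ((O + 3)/(O + 5) + O)**2) = 4/(-2 + ((3 + O)/(5 + O) + O)**2) = 4/(-2 + (O + (3 + O)/(5 + O))**2))
-471 + L(9, 0)*(-180) = -471 - 4*(5 + 9)**2/(-(3 + 9**2 + 6*9)**2 + 2*(5 + 9)**2)*(-180) = -471 - 4*14**2/(-(3 + 81 + 54)**2 + 2*14**2)*(-180) = -471 - 4*196/(-1*138**2 + 2*196)*(-180) = -471 - 4*196/(-1*19044 + 392)*(-180) = -471 - 4*196/(-19044 + 392)*(-180) = -471 - 4*196/(-18652)*(-180) = -471 - 4*196*(-1/18652)*(-180) = -471 + (196/4663)*(-180) = -471 - 35280/4663 = -2231553/4663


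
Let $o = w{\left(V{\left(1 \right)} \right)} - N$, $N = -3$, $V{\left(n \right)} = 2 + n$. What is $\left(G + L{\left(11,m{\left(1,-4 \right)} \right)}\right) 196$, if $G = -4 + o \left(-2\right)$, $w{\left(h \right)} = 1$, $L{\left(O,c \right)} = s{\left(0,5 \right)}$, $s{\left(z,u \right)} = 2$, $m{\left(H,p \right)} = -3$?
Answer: $-1960$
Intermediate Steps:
$L{\left(O,c \right)} = 2$
$o = 4$ ($o = 1 - -3 = 1 + 3 = 4$)
$G = -12$ ($G = -4 + 4 \left(-2\right) = -4 - 8 = -12$)
$\left(G + L{\left(11,m{\left(1,-4 \right)} \right)}\right) 196 = \left(-12 + 2\right) 196 = \left(-10\right) 196 = -1960$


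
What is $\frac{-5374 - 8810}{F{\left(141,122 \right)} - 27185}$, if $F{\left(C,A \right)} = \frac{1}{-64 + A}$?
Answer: $\frac{822672}{1576729} \approx 0.52176$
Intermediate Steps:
$\frac{-5374 - 8810}{F{\left(141,122 \right)} - 27185} = \frac{-5374 - 8810}{\frac{1}{-64 + 122} - 27185} = - \frac{14184}{\frac{1}{58} - 27185} = - \frac{14184}{- \frac{1576729}{58}} = \left(-14184\right) \left(- \frac{58}{1576729}\right) = \frac{822672}{1576729}$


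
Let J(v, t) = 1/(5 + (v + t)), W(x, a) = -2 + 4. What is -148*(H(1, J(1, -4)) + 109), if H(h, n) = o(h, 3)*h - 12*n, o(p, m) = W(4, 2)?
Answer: -15540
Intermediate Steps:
W(x, a) = 2
o(p, m) = 2
J(v, t) = 1/(5 + t + v) (J(v, t) = 1/(5 + (t + v)) = 1/(5 + t + v))
H(h, n) = -12*n + 2*h (H(h, n) = 2*h - 12*n = -12*n + 2*h)
-148*(H(1, J(1, -4)) + 109) = -148*((-12/(5 - 4 + 1) + 2*1) + 109) = -148*((-12/2 + 2) + 109) = -148*((-12*½ + 2) + 109) = -148*((-6 + 2) + 109) = -148*(-4 + 109) = -148*105 = -15540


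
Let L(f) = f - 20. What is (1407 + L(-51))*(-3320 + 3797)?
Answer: 637272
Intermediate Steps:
L(f) = -20 + f
(1407 + L(-51))*(-3320 + 3797) = (1407 + (-20 - 51))*(-3320 + 3797) = (1407 - 71)*477 = 1336*477 = 637272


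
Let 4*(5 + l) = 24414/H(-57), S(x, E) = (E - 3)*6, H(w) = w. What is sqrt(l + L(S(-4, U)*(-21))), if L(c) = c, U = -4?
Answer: sqrt(1111766)/38 ≈ 27.747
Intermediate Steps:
S(x, E) = -18 + 6*E (S(x, E) = (-3 + E)*6 = -18 + 6*E)
l = -4259/38 (l = -5 + (24414/(-57))/4 = -5 + (24414*(-1/57))/4 = -5 + (1/4)*(-8138/19) = -5 - 4069/38 = -4259/38 ≈ -112.08)
sqrt(l + L(S(-4, U)*(-21))) = sqrt(-4259/38 + (-18 + 6*(-4))*(-21)) = sqrt(-4259/38 + (-18 - 24)*(-21)) = sqrt(-4259/38 - 42*(-21)) = sqrt(-4259/38 + 882) = sqrt(29257/38) = sqrt(1111766)/38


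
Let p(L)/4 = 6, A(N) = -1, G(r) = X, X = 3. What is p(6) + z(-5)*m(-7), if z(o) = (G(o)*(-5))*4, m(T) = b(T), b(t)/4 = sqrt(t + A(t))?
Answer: 24 - 480*I*sqrt(2) ≈ 24.0 - 678.82*I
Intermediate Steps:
G(r) = 3
p(L) = 24 (p(L) = 4*6 = 24)
b(t) = 4*sqrt(-1 + t) (b(t) = 4*sqrt(t - 1) = 4*sqrt(-1 + t))
m(T) = 4*sqrt(-1 + T)
z(o) = -60 (z(o) = (3*(-5))*4 = -15*4 = -60)
p(6) + z(-5)*m(-7) = 24 - 240*sqrt(-1 - 7) = 24 - 240*sqrt(-8) = 24 - 240*2*I*sqrt(2) = 24 - 480*I*sqrt(2)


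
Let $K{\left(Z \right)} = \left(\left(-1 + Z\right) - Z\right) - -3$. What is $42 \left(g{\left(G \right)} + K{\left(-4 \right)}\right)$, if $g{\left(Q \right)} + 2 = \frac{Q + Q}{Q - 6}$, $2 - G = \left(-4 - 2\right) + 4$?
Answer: $-168$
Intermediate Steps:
$G = 4$ ($G = 2 - \left(\left(-4 - 2\right) + 4\right) = 2 - \left(-6 + 4\right) = 2 - -2 = 2 + 2 = 4$)
$K{\left(Z \right)} = 2$ ($K{\left(Z \right)} = -1 + 3 = 2$)
$g{\left(Q \right)} = -2 + \frac{2 Q}{-6 + Q}$ ($g{\left(Q \right)} = -2 + \frac{Q + Q}{Q - 6} = -2 + \frac{2 Q}{-6 + Q}$)
$42 \left(g{\left(G \right)} + K{\left(-4 \right)}\right) = 42 \left(\frac{12}{-6 + 4} + 2\right) = 42 \left(\frac{12}{-2} + 2\right) = 42 \left(12 \left(- \frac{1}{2}\right) + 2\right) = 42 \left(-6 + 2\right) = 42 \left(-4\right) = -168$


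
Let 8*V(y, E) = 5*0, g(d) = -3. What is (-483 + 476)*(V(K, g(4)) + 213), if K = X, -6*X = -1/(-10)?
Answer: -1491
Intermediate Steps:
X = -1/60 (X = -(-1)/(6*(-10)) = -(-1)*(-1)/(6*10) = -⅙*⅒ = -1/60 ≈ -0.016667)
K = -1/60 ≈ -0.016667
V(y, E) = 0 (V(y, E) = (5*0)/8 = (⅛)*0 = 0)
(-483 + 476)*(V(K, g(4)) + 213) = (-483 + 476)*(0 + 213) = -7*213 = -1491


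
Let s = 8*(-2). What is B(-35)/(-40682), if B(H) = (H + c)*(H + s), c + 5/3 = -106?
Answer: -3638/20341 ≈ -0.17885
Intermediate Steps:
s = -16
c = -323/3 (c = -5/3 - 106 = -323/3 ≈ -107.67)
B(H) = (-16 + H)*(-323/3 + H) (B(H) = (H - 323/3)*(H - 16) = (-323/3 + H)*(-16 + H) = (-16 + H)*(-323/3 + H))
B(-35)/(-40682) = (5168/3 + (-35)² - 371/3*(-35))/(-40682) = (5168/3 + 1225 + 12985/3)*(-1/40682) = 7276*(-1/40682) = -3638/20341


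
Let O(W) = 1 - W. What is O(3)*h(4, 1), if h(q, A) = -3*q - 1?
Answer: 26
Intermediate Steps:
h(q, A) = -1 - 3*q
O(3)*h(4, 1) = (1 - 1*3)*(-1 - 3*4) = (1 - 3)*(-1 - 12) = -2*(-13) = 26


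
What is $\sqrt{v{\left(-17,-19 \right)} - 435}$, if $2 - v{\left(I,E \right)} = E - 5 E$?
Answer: $i \sqrt{509} \approx 22.561 i$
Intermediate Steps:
$v{\left(I,E \right)} = 2 + 4 E$ ($v{\left(I,E \right)} = 2 - \left(E - 5 E\right) = 2 - - 4 E = 2 + 4 E$)
$\sqrt{v{\left(-17,-19 \right)} - 435} = \sqrt{\left(2 + 4 \left(-19\right)\right) - 435} = \sqrt{\left(2 - 76\right) - 435} = \sqrt{-74 - 435} = \sqrt{-509} = i \sqrt{509}$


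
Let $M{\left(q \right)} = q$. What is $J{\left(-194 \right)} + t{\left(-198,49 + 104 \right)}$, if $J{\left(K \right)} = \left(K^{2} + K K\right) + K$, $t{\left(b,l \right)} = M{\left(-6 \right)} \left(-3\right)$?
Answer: $75096$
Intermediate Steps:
$t{\left(b,l \right)} = 18$ ($t{\left(b,l \right)} = \left(-6\right) \left(-3\right) = 18$)
$J{\left(K \right)} = K + 2 K^{2}$ ($J{\left(K \right)} = \left(K^{2} + K^{2}\right) + K = 2 K^{2} + K = K + 2 K^{2}$)
$J{\left(-194 \right)} + t{\left(-198,49 + 104 \right)} = - 194 \left(1 + 2 \left(-194\right)\right) + 18 = - 194 \left(1 - 388\right) + 18 = \left(-194\right) \left(-387\right) + 18 = 75078 + 18 = 75096$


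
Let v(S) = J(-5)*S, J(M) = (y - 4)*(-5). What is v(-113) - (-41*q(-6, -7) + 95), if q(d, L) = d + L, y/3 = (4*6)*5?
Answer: 200512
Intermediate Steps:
y = 360 (y = 3*((4*6)*5) = 3*(24*5) = 3*120 = 360)
J(M) = -1780 (J(M) = (360 - 4)*(-5) = 356*(-5) = -1780)
q(d, L) = L + d
v(S) = -1780*S
v(-113) - (-41*q(-6, -7) + 95) = -1780*(-113) - (-41*(-7 - 6) + 95) = 201140 - (-41*(-13) + 95) = 201140 - (533 + 95) = 201140 - 1*628 = 201140 - 628 = 200512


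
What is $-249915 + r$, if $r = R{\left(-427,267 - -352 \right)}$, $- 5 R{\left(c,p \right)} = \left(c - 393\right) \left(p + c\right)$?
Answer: $-218427$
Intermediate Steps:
$R{\left(c,p \right)} = - \frac{\left(-393 + c\right) \left(c + p\right)}{5}$ ($R{\left(c,p \right)} = - \frac{\left(c - 393\right) \left(p + c\right)}{5} = - \frac{\left(-393 + c\right) \left(c + p\right)}{5}$)
$r = 31488$ ($r = - \frac{\left(-427\right)^{2}}{5} + \frac{393}{5} \left(-427\right) + \frac{393 \left(267 - -352\right)}{5} - - \frac{427 \left(267 - -352\right)}{5} = \left(- \frac{1}{5}\right) 182329 - \frac{167811}{5} + \frac{393 \left(267 + 352\right)}{5} - - \frac{427 \left(267 + 352\right)}{5} = - \frac{182329}{5} - \frac{167811}{5} + \frac{393}{5} \cdot 619 - \left(- \frac{427}{5}\right) 619 = - \frac{182329}{5} - \frac{167811}{5} + \frac{243267}{5} + \frac{264313}{5} = 31488$)
$-249915 + r = -249915 + 31488 = -218427$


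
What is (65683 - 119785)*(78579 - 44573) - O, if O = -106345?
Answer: -1839686267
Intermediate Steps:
(65683 - 119785)*(78579 - 44573) - O = (65683 - 119785)*(78579 - 44573) - 1*(-106345) = -54102*34006 + 106345 = -1839792612 + 106345 = -1839686267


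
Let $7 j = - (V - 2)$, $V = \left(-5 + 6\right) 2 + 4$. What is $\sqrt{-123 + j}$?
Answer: $\frac{i \sqrt{6055}}{7} \approx 11.116 i$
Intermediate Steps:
$V = 6$ ($V = 1 \cdot 2 + 4 = 2 + 4 = 6$)
$j = - \frac{4}{7}$ ($j = \frac{\left(-1\right) \left(6 - 2\right)}{7} = \frac{\left(-1\right) 4}{7} = \frac{1}{7} \left(-4\right) = - \frac{4}{7} \approx -0.57143$)
$\sqrt{-123 + j} = \sqrt{-123 - \frac{4}{7}} = \sqrt{- \frac{865}{7}} = \frac{i \sqrt{6055}}{7}$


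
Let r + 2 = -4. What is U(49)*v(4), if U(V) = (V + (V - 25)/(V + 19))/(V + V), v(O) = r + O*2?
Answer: 839/833 ≈ 1.0072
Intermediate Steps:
r = -6 (r = -2 - 4 = -6)
v(O) = -6 + 2*O (v(O) = -6 + O*2 = -6 + 2*O)
U(V) = (V + (-25 + V)/(19 + V))/(2*V) (U(V) = (V + (-25 + V)/(19 + V))/((2*V)) = (V + (-25 + V)/(19 + V))*(1/(2*V)) = (V + (-25 + V)/(19 + V))/(2*V))
U(49)*v(4) = ((½)*(-25 + 49² + 20*49)/(49*(19 + 49)))*(-6 + 2*4) = ((½)*(1/49)*(-25 + 2401 + 980)/68)*(-6 + 8) = ((½)*(1/49)*(1/68)*3356)*2 = (839/1666)*2 = 839/833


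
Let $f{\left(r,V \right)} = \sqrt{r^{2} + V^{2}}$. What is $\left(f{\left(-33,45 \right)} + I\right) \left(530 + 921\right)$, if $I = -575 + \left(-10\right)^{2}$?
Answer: $-689225 + 4353 \sqrt{346} \approx -6.0825 \cdot 10^{5}$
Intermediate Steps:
$I = -475$ ($I = -575 + 100 = -475$)
$f{\left(r,V \right)} = \sqrt{V^{2} + r^{2}}$
$\left(f{\left(-33,45 \right)} + I\right) \left(530 + 921\right) = \left(\sqrt{45^{2} + \left(-33\right)^{2}} - 475\right) \left(530 + 921\right) = \left(\sqrt{2025 + 1089} - 475\right) 1451 = \left(\sqrt{3114} - 475\right) 1451 = \left(3 \sqrt{346} - 475\right) 1451 = \left(-475 + 3 \sqrt{346}\right) 1451 = -689225 + 4353 \sqrt{346}$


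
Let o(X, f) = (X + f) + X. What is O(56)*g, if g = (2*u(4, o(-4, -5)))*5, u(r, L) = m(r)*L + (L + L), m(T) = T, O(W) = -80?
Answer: 62400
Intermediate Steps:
o(X, f) = f + 2*X
u(r, L) = 2*L + L*r (u(r, L) = r*L + (L + L) = L*r + 2*L = 2*L + L*r)
g = -780 (g = (2*((-5 + 2*(-4))*(2 + 4)))*5 = (2*((-5 - 8)*6))*5 = (2*(-13*6))*5 = (2*(-78))*5 = -156*5 = -780)
O(56)*g = -80*(-780) = 62400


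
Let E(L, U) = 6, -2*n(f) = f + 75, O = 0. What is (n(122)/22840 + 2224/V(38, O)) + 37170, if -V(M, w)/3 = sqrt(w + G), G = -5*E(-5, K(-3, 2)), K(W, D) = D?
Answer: 1697925403/45680 + 1112*I*sqrt(30)/45 ≈ 37170.0 + 135.35*I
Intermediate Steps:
n(f) = -75/2 - f/2 (n(f) = -(f + 75)/2 = -(75 + f)/2 = -75/2 - f/2)
G = -30 (G = -5*6 = -30)
V(M, w) = -3*sqrt(-30 + w) (V(M, w) = -3*sqrt(w - 30) = -3*sqrt(-30 + w))
(n(122)/22840 + 2224/V(38, O)) + 37170 = ((-75/2 - 1/2*122)/22840 + 2224/((-3*sqrt(-30 + 0)))) + 37170 = ((-75/2 - 61)*(1/22840) + 2224/((-3*I*sqrt(30)))) + 37170 = (-197/2*1/22840 + 2224/((-3*I*sqrt(30)))) + 37170 = (-197/45680 + 2224/((-3*I*sqrt(30)))) + 37170 = (-197/45680 + 2224*(I*sqrt(30)/90)) + 37170 = (-197/45680 + 1112*I*sqrt(30)/45) + 37170 = 1697925403/45680 + 1112*I*sqrt(30)/45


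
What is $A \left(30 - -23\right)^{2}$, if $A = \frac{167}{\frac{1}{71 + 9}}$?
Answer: $37528240$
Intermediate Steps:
$A = 13360$ ($A = \frac{167}{\frac{1}{80}} = 167 \frac{1}{\frac{1}{80}} = 167 \cdot 80 = 13360$)
$A \left(30 - -23\right)^{2} = 13360 \left(30 - -23\right)^{2} = 13360 \left(30 + 23\right)^{2} = 13360 \cdot 53^{2} = 13360 \cdot 2809 = 37528240$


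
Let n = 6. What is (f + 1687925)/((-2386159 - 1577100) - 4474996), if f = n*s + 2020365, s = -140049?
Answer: -2867996/8438255 ≈ -0.33988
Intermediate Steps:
f = 1180071 (f = 6*(-140049) + 2020365 = -840294 + 2020365 = 1180071)
(f + 1687925)/((-2386159 - 1577100) - 4474996) = (1180071 + 1687925)/((-2386159 - 1577100) - 4474996) = 2867996/(-3963259 - 4474996) = 2867996/(-8438255) = 2867996*(-1/8438255) = -2867996/8438255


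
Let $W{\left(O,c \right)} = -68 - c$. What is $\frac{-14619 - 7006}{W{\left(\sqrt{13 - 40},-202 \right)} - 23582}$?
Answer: $\frac{21625}{23448} \approx 0.92225$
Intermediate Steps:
$\frac{-14619 - 7006}{W{\left(\sqrt{13 - 40},-202 \right)} - 23582} = \frac{-14619 - 7006}{\left(-68 - -202\right) - 23582} = - \frac{21625}{\left(-68 + 202\right) - 23582} = - \frac{21625}{134 - 23582} = - \frac{21625}{-23448} = \left(-21625\right) \left(- \frac{1}{23448}\right) = \frac{21625}{23448}$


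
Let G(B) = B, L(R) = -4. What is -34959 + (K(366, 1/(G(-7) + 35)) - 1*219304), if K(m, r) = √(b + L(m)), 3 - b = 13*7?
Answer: -254263 + 2*I*√23 ≈ -2.5426e+5 + 9.5917*I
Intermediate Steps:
b = -88 (b = 3 - 13*7 = 3 - 1*91 = 3 - 91 = -88)
K(m, r) = 2*I*√23 (K(m, r) = √(-88 - 4) = √(-92) = 2*I*√23)
-34959 + (K(366, 1/(G(-7) + 35)) - 1*219304) = -34959 + (2*I*√23 - 1*219304) = -34959 + (2*I*√23 - 219304) = -34959 + (-219304 + 2*I*√23) = -254263 + 2*I*√23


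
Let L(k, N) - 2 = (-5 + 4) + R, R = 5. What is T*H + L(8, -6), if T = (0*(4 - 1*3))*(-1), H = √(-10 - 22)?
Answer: 6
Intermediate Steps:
L(k, N) = 6 (L(k, N) = 2 + ((-5 + 4) + 5) = 2 + (-1 + 5) = 2 + 4 = 6)
H = 4*I*√2 (H = √(-32) = 4*I*√2 ≈ 5.6569*I)
T = 0 (T = (0*(4 - 3))*(-1) = (0*1)*(-1) = 0*(-1) = 0)
T*H + L(8, -6) = 0*(4*I*√2) + 6 = 0 + 6 = 6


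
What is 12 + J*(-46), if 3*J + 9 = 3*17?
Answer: -632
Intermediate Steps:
J = 14 (J = -3 + (3*17)/3 = -3 + (⅓)*51 = -3 + 17 = 14)
12 + J*(-46) = 12 + 14*(-46) = 12 - 644 = -632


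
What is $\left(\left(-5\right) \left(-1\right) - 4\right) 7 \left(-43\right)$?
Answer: $-301$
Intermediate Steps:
$\left(\left(-5\right) \left(-1\right) - 4\right) 7 \left(-43\right) = \left(5 - 4\right) 7 \left(-43\right) = 1 \cdot 7 \left(-43\right) = 7 \left(-43\right) = -301$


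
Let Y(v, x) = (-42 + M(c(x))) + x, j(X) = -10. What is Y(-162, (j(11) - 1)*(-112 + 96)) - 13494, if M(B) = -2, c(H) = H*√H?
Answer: -13362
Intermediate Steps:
c(H) = H^(3/2)
Y(v, x) = -44 + x (Y(v, x) = (-42 - 2) + x = -44 + x)
Y(-162, (j(11) - 1)*(-112 + 96)) - 13494 = (-44 + (-10 - 1)*(-112 + 96)) - 13494 = (-44 - 11*(-16)) - 13494 = (-44 + 176) - 13494 = 132 - 13494 = -13362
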